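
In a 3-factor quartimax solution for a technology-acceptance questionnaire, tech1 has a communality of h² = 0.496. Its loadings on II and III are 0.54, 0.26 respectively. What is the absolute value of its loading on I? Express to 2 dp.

0.37

Under orthogonal rotation h² = Σλ², so λ_I² = h² − (0.3592) = 0.496 − 0.3592 = 0.1368.
|λ| = √0.1368 = 0.3699.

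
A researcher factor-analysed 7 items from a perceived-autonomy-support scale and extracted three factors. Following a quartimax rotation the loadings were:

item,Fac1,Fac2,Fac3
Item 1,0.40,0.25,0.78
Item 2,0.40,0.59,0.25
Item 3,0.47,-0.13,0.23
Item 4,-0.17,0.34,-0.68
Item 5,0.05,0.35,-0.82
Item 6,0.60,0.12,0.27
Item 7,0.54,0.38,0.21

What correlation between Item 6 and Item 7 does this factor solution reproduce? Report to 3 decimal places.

0.426

r̂ = Σ λ_i·λ_j across factors = (0.60)(0.54) + (0.12)(0.38) + (0.27)(0.21)
  = +0.3240 +0.0456 +0.0567 = 0.4263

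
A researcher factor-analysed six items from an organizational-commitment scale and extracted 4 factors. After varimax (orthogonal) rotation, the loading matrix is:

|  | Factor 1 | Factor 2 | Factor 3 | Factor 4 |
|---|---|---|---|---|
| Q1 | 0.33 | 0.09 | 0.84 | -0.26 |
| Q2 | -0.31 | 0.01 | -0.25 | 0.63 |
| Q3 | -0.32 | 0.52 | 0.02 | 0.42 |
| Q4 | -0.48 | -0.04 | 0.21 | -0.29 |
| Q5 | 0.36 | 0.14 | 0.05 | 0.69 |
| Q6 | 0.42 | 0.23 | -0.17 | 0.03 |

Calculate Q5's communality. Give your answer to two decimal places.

h² = 0.36² + 0.14² + 0.05² + 0.69² = 0.1296 + 0.0196 + 0.0025 + 0.4761 = 0.6278

0.63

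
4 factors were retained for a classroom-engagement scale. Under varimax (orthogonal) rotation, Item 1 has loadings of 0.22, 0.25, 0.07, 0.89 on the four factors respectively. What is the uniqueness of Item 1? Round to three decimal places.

0.092

h² = 0.22² + 0.25² + 0.07² + 0.89² = 0.0484 + 0.0625 + 0.0049 + 0.7921 = 0.9079
Uniqueness u² = 1 − h² = 1 − 0.9079 = 0.0921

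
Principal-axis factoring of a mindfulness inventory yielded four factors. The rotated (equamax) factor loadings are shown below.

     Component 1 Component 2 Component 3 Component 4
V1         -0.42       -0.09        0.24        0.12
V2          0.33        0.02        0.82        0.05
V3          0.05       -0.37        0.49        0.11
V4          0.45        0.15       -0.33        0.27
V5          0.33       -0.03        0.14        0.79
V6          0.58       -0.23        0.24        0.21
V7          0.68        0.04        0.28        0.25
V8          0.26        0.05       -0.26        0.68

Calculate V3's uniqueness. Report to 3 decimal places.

h² = 0.05² + (-0.37)² + 0.49² + 0.11² = 0.0025 + 0.1369 + 0.2401 + 0.0121 = 0.3916
Uniqueness u² = 1 − h² = 1 − 0.3916 = 0.6084

0.608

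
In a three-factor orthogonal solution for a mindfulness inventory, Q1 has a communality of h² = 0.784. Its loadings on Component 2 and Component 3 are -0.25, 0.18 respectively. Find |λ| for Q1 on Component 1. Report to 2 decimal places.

Under orthogonal rotation h² = Σλ², so λ_Component 1² = h² − (0.0949) = 0.784 − 0.0949 = 0.6891.
|λ| = √0.6891 = 0.8301.

0.83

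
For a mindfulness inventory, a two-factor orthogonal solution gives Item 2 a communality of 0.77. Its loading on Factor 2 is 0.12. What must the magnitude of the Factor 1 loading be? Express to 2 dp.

0.87

Under orthogonal rotation h² = Σλ², so λ_Factor 1² = h² − (0.0144) = 0.77 − 0.0144 = 0.7556.
|λ| = √0.7556 = 0.8693.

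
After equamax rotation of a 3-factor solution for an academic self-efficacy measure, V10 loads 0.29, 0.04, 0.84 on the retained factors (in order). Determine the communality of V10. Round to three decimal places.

h² = 0.29² + 0.04² + 0.84² = 0.0841 + 0.0016 + 0.7056 = 0.7913

0.791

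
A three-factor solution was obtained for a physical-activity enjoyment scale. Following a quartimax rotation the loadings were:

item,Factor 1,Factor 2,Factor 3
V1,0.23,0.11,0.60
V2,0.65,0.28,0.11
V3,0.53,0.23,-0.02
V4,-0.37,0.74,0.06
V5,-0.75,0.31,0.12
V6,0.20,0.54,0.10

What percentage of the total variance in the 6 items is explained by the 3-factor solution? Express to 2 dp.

49.58%

Communalities: 0.4250, 0.5130, 0.3342, 0.6881, 0.6730, 0.3416; Σh² = 2.9749.
Total variance with 6 standardized items is 6, so the solution explains 2.9749/6 = 0.4958 = 49.58%.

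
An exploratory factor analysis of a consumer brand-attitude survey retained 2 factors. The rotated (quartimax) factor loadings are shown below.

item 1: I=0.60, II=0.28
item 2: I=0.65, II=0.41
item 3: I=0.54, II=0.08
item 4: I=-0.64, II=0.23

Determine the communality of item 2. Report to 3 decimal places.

0.591

h² = 0.65² + 0.41² = 0.4225 + 0.1681 = 0.5906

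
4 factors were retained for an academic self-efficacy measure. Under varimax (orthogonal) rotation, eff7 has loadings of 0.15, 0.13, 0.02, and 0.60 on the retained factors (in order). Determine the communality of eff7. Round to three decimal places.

0.400

h² = 0.15² + 0.13² + 0.02² + 0.60² = 0.0225 + 0.0169 + 0.0004 + 0.3600 = 0.3998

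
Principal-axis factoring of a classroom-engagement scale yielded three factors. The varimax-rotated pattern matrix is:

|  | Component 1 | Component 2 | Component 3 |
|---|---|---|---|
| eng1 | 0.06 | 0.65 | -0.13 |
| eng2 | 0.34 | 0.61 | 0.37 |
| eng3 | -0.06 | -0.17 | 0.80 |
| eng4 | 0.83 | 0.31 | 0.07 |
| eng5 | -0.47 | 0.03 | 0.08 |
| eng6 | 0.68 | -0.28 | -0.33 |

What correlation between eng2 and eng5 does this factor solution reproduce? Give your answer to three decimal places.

-0.112

r̂ = Σ λ_i·λ_j across factors = (0.34)(-0.47) + (0.61)(0.03) + (0.37)(0.08)
  = -0.1598 +0.0183 +0.0296 = -0.1119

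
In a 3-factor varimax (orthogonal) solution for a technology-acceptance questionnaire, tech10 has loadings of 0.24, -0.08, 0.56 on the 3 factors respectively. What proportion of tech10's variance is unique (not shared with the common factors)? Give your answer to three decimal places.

0.622

h² = 0.24² + (-0.08)² + 0.56² = 0.0576 + 0.0064 + 0.3136 = 0.3776
Uniqueness u² = 1 − h² = 1 − 0.3776 = 0.6224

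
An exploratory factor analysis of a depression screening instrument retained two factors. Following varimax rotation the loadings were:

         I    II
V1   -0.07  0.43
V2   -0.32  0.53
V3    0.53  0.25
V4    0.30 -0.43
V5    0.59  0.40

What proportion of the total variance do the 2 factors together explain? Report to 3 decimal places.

0.340

Communalities: 0.1898, 0.3833, 0.3434, 0.2749, 0.5081; Σh² = 1.6995.
Total variance with 5 standardized items is 5, so the solution explains 1.6995/5 = 0.3399.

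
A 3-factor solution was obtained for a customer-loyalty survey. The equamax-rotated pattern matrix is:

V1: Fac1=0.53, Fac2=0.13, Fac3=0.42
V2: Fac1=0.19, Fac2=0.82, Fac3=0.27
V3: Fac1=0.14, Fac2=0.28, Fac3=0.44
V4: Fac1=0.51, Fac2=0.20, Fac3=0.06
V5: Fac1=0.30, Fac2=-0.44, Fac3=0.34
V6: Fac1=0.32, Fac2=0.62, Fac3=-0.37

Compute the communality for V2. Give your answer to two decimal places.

h² = 0.19² + 0.82² + 0.27² = 0.0361 + 0.6724 + 0.0729 = 0.7814

0.78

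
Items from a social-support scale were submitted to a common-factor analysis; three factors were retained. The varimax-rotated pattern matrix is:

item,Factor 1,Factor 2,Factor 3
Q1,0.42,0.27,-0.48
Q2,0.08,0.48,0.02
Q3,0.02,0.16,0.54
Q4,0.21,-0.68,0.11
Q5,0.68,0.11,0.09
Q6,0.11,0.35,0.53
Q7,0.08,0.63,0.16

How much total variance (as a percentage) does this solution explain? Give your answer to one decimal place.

SS loadings by factor: 0.7082, 1.3228, 0.8491; total = 2.8801.
Total variance with 7 standardized items is 7, so the solution explains 2.8801/7 = 0.4114 = 41.14%.

41.1%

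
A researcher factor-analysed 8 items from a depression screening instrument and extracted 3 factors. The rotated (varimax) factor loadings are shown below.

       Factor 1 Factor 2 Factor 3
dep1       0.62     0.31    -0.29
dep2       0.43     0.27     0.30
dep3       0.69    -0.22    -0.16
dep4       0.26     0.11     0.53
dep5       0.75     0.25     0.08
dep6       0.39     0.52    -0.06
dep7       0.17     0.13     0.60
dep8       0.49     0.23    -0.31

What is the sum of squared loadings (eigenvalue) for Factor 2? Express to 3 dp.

0.632

SS loadings for Factor 2 = 0.31² + 0.27² + (-0.22)² + 0.11² + 0.25² + 0.52² + 0.13² + 0.23² = 0.0961 + 0.0729 + 0.0484 + 0.0121 + 0.0625 + 0.2704 + 0.0169 + 0.0529 = 0.6322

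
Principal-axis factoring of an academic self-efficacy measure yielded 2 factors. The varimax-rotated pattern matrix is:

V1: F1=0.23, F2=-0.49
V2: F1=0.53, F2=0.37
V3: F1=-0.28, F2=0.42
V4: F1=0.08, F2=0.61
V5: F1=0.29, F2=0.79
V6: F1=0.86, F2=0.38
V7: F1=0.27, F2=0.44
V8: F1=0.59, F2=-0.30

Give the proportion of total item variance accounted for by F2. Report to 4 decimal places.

SS loadings for F2 = (-0.49)² + 0.37² + 0.42² + 0.61² + 0.79² + 0.38² + 0.44² + (-0.30)² = 1.9776
Proportion of variance = 1.9776 / 8 = 0.2472.

0.2472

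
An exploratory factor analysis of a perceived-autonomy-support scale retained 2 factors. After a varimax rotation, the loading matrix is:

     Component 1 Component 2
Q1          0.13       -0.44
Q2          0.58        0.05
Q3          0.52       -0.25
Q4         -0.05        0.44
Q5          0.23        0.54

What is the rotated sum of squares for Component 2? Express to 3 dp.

SS loadings for Component 2 = (-0.44)² + 0.05² + (-0.25)² + 0.44² + 0.54² = 0.1936 + 0.0025 + 0.0625 + 0.1936 + 0.2916 = 0.7438

0.744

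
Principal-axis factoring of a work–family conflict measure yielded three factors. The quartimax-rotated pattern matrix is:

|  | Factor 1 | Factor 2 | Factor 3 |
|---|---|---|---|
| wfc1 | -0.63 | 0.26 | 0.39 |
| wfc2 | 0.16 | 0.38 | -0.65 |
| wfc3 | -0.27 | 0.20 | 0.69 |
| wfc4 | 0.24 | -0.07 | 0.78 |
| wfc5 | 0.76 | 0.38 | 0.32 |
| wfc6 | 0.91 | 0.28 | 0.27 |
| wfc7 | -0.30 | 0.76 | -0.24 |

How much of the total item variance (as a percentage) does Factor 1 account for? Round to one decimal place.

29.3%

SS loadings for Factor 1 = (-0.63)² + 0.16² + (-0.27)² + 0.24² + 0.76² + 0.91² + (-0.30)² = 2.0487
With 7 standardized items, total variance = 7. Proportion = 2.0487/7 = 0.2927 → 29.27%.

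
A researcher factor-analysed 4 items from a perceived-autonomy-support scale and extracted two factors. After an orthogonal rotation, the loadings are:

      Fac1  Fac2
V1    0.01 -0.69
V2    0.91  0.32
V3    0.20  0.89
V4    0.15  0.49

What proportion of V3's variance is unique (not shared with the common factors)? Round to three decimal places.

h² = 0.20² + 0.89² = 0.0400 + 0.7921 = 0.8321
Uniqueness u² = 1 − h² = 1 − 0.8321 = 0.1679

0.168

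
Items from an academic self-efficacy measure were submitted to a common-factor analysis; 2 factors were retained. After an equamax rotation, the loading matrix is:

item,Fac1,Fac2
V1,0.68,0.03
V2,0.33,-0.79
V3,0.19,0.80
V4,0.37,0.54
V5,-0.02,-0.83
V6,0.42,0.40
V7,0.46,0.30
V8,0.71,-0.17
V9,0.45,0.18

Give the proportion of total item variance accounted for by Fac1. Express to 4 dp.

SS loadings for Fac1 = 0.68² + 0.33² + 0.19² + 0.37² + (-0.02)² + 0.42² + 0.46² + 0.71² + 0.45² = 1.8393
Proportion of variance = 1.8393 / 9 = 0.2044.

0.2044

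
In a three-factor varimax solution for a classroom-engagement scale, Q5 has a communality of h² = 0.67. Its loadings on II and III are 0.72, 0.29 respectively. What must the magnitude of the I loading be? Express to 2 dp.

Under orthogonal rotation h² = Σλ², so λ_I² = h² − (0.6025) = 0.67 − 0.6025 = 0.0675.
|λ| = √0.0675 = 0.2598.

0.26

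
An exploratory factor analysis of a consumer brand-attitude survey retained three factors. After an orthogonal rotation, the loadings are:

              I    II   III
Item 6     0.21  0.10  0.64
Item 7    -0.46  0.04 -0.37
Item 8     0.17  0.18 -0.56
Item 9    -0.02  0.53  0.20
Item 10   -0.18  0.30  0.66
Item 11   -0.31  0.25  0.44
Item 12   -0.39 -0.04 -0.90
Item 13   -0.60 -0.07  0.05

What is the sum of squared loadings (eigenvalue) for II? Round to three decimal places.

0.484

SS loadings for II = 0.10² + 0.04² + 0.18² + 0.53² + 0.30² + 0.25² + (-0.04)² + (-0.07)² = 0.0100 + 0.0016 + 0.0324 + 0.2809 + 0.0900 + 0.0625 + 0.0016 + 0.0049 = 0.4839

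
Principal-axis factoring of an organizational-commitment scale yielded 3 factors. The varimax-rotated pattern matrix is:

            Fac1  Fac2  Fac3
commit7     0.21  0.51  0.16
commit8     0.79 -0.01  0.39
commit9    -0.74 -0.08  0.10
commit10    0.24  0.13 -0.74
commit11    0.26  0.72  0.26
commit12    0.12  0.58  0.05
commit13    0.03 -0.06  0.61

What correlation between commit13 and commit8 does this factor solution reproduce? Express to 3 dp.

0.262

r̂ = Σ λ_i·λ_j across factors = (0.03)(0.79) + (-0.06)(-0.01) + (0.61)(0.39)
  = +0.0237 +0.0006 +0.2379 = 0.2622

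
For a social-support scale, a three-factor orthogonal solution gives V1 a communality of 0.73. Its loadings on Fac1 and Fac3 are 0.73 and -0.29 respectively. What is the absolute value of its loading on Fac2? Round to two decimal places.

Under orthogonal rotation h² = Σλ², so λ_Fac2² = h² − (0.6170) = 0.73 − 0.6170 = 0.1130.
|λ| = √0.1130 = 0.3362.

0.34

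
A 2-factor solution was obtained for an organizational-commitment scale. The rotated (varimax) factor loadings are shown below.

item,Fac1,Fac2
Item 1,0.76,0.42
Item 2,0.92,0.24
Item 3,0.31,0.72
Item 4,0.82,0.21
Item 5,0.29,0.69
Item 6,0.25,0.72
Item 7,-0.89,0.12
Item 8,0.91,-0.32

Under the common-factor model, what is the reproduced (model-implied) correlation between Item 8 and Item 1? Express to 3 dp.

r̂ = Σ λ_i·λ_j across factors = (0.91)(0.76) + (-0.32)(0.42)
  = +0.6916 -0.1344 = 0.5572

0.557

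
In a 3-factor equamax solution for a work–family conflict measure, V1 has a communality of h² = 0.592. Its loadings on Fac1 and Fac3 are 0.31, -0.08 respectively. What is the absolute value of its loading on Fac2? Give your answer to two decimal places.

Under orthogonal rotation h² = Σλ², so λ_Fac2² = h² − (0.1025) = 0.592 − 0.1025 = 0.4895.
|λ| = √0.4895 = 0.6996.

0.70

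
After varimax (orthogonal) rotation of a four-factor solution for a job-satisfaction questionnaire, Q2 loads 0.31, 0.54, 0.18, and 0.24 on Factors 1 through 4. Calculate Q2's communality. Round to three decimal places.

h² = 0.31² + 0.54² + 0.18² + 0.24² = 0.0961 + 0.2916 + 0.0324 + 0.0576 = 0.4777

0.478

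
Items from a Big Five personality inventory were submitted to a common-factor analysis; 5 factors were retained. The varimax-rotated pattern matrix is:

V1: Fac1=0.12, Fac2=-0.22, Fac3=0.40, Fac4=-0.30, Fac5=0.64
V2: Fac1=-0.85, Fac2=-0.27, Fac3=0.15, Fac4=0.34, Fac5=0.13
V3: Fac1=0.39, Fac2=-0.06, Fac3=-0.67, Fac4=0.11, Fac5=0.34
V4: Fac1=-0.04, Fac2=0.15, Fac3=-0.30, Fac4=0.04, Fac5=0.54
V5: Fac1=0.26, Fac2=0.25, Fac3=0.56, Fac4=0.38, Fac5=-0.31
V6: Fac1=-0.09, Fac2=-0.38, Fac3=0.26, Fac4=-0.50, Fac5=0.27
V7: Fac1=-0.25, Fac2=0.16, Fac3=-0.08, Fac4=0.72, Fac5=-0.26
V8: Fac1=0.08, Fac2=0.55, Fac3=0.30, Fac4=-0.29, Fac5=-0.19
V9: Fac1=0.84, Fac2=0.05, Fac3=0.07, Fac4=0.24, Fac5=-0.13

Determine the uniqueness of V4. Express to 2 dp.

0.59

h² = (-0.04)² + 0.15² + (-0.30)² + 0.04² + 0.54² = 0.0016 + 0.0225 + 0.0900 + 0.0016 + 0.2916 = 0.4073
Uniqueness u² = 1 − h² = 1 − 0.4073 = 0.5927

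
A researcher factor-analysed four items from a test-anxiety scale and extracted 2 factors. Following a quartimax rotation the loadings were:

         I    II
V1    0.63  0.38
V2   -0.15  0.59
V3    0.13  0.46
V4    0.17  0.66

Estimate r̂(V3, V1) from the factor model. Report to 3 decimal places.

0.257

r̂ = Σ λ_i·λ_j across factors = (0.13)(0.63) + (0.46)(0.38)
  = +0.0819 +0.1748 = 0.2567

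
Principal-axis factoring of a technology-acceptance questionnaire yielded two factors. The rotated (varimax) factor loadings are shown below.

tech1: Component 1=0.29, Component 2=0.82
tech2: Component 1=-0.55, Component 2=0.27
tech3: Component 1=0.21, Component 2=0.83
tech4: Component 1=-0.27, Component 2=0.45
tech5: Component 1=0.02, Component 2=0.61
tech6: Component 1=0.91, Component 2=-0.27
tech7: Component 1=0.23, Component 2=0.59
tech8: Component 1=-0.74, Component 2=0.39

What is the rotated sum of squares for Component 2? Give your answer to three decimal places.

SS loadings for Component 2 = 0.82² + 0.27² + 0.83² + 0.45² + 0.61² + (-0.27)² + 0.59² + 0.39² = 0.6724 + 0.0729 + 0.6889 + 0.2025 + 0.3721 + 0.0729 + 0.3481 + 0.1521 = 2.5819

2.582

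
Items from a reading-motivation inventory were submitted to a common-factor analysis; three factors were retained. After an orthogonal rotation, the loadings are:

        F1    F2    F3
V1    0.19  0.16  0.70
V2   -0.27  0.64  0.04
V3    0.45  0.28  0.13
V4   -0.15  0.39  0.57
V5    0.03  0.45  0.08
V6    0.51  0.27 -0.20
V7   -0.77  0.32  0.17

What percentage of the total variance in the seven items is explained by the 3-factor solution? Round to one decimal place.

44.9%

SS loadings by factor: 1.1879, 1.0435, 0.9087; total = 3.1401.
Total variance with 7 standardized items is 7, so the solution explains 3.1401/7 = 0.4486 = 44.86%.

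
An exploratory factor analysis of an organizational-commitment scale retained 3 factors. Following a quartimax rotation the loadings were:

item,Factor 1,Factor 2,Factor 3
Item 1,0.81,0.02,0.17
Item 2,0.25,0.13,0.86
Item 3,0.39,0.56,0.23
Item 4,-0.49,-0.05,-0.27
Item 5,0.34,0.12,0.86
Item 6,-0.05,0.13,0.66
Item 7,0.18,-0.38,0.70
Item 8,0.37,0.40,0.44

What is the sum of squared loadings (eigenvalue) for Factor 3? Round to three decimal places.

2.753

SS loadings for Factor 3 = 0.17² + 0.86² + 0.23² + (-0.27)² + 0.86² + 0.66² + 0.70² + 0.44² = 0.0289 + 0.7396 + 0.0529 + 0.0729 + 0.7396 + 0.4356 + 0.4900 + 0.1936 = 2.7531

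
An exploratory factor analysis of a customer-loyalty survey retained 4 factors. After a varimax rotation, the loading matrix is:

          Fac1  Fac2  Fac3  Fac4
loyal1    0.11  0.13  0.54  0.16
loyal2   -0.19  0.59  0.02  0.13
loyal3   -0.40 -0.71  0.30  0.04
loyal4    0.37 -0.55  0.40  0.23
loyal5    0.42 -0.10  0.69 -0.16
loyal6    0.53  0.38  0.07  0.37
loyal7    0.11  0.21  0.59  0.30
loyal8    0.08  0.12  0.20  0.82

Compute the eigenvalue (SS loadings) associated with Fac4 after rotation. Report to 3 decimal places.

1.022

SS loadings for Fac4 = 0.16² + 0.13² + 0.04² + 0.23² + (-0.16)² + 0.37² + 0.30² + 0.82² = 0.0256 + 0.0169 + 0.0016 + 0.0529 + 0.0256 + 0.1369 + 0.0900 + 0.6724 = 1.0219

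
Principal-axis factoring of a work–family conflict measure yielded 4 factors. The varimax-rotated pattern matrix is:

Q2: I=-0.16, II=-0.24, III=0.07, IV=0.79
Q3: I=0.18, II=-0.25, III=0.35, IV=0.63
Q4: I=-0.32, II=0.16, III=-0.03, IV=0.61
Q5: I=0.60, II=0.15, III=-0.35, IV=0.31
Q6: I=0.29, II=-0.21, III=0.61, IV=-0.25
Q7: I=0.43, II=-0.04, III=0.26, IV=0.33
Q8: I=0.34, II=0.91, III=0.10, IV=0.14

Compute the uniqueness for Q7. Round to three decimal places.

0.637

h² = 0.43² + (-0.04)² + 0.26² + 0.33² = 0.1849 + 0.0016 + 0.0676 + 0.1089 = 0.3630
Uniqueness u² = 1 − h² = 1 − 0.3630 = 0.6370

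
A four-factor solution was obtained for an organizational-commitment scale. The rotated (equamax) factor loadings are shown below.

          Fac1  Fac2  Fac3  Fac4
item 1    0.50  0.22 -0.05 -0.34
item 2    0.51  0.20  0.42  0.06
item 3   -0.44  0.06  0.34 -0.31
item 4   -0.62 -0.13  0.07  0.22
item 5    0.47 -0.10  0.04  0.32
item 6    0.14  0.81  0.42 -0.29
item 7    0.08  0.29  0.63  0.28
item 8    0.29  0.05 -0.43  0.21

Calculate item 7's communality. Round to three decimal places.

0.566

h² = 0.08² + 0.29² + 0.63² + 0.28² = 0.0064 + 0.0841 + 0.3969 + 0.0784 = 0.5658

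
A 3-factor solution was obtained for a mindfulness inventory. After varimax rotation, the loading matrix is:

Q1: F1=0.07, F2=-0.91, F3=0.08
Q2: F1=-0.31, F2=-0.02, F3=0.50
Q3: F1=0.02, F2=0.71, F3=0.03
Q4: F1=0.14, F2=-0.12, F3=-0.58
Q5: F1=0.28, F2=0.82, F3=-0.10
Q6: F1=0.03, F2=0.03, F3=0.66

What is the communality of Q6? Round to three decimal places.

0.437

h² = 0.03² + 0.03² + 0.66² = 0.0009 + 0.0009 + 0.4356 = 0.4374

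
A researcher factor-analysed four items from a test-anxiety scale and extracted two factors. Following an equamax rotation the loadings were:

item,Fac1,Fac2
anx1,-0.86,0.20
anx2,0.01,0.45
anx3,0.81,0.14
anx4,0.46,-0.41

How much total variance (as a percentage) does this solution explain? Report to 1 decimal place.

SS loadings by factor: 1.6074, 0.4302; total = 2.0376.
Total variance with 4 standardized items is 4, so the solution explains 2.0376/4 = 0.5094 = 50.94%.

50.9%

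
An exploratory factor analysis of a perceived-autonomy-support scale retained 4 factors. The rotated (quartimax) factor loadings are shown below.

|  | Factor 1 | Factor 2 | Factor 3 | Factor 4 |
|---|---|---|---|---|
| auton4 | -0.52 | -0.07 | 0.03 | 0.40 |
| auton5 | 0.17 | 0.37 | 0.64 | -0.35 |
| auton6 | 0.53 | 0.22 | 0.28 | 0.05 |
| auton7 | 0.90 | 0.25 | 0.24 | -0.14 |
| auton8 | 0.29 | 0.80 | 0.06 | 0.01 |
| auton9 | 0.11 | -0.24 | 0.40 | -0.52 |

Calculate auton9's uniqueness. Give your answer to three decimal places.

h² = 0.11² + (-0.24)² + 0.40² + (-0.52)² = 0.0121 + 0.0576 + 0.1600 + 0.2704 = 0.5001
Uniqueness u² = 1 − h² = 1 − 0.5001 = 0.4999

0.500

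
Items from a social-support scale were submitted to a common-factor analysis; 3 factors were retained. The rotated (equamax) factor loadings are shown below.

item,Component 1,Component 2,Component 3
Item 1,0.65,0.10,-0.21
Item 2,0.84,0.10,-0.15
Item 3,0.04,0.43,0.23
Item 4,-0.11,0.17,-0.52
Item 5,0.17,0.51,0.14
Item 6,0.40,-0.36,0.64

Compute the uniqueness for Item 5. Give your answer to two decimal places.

h² = 0.17² + 0.51² + 0.14² = 0.0289 + 0.2601 + 0.0196 = 0.3086
Uniqueness u² = 1 − h² = 1 − 0.3086 = 0.6914

0.69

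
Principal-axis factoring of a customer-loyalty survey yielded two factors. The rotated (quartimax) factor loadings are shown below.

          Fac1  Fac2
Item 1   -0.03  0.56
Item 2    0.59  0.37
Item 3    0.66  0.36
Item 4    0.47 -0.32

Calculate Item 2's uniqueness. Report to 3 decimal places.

0.515

h² = 0.59² + 0.37² = 0.3481 + 0.1369 = 0.4850
Uniqueness u² = 1 − h² = 1 − 0.4850 = 0.5150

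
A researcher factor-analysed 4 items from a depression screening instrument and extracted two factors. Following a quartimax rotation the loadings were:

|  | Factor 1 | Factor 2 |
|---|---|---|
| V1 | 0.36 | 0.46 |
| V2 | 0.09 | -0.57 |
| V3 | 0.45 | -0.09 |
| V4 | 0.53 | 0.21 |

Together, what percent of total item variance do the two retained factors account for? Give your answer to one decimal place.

SS loadings by factor: 0.6211, 0.5887; total = 1.2098.
Total variance with 4 standardized items is 4, so the solution explains 1.2098/4 = 0.3024 = 30.25%.

30.2%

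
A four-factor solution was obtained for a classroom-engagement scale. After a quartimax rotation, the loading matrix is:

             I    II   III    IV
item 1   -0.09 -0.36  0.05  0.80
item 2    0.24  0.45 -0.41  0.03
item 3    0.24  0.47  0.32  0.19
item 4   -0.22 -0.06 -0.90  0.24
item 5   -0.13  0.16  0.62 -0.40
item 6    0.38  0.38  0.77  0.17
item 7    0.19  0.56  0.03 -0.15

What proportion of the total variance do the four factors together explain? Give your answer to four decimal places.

0.6309

SS loadings by factor: 0.3691, 1.0402, 2.0612, 0.9460; total = 4.4165.
Total variance with 7 standardized items is 7, so the solution explains 4.4165/7 = 0.6309.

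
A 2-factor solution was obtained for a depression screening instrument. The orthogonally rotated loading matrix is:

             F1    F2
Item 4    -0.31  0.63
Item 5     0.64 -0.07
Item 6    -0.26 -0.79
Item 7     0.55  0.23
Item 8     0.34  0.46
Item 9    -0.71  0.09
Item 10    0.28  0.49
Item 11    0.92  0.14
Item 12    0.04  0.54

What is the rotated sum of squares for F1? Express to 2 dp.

2.42

SS loadings for F1 = (-0.31)² + 0.64² + (-0.26)² + 0.55² + 0.34² + (-0.71)² + 0.28² + 0.92² + 0.04² = 0.0961 + 0.4096 + 0.0676 + 0.3025 + 0.1156 + 0.5041 + 0.0784 + 0.8464 + 0.0016 = 2.4219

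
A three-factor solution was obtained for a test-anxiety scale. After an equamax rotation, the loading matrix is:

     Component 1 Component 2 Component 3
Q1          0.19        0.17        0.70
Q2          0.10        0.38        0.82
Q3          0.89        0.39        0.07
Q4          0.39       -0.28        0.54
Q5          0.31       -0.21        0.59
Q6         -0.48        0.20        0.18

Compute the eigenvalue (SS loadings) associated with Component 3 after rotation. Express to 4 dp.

1.8394

SS loadings for Component 3 = 0.70² + 0.82² + 0.07² + 0.54² + 0.59² + 0.18² = 0.4900 + 0.6724 + 0.0049 + 0.2916 + 0.3481 + 0.0324 = 1.8394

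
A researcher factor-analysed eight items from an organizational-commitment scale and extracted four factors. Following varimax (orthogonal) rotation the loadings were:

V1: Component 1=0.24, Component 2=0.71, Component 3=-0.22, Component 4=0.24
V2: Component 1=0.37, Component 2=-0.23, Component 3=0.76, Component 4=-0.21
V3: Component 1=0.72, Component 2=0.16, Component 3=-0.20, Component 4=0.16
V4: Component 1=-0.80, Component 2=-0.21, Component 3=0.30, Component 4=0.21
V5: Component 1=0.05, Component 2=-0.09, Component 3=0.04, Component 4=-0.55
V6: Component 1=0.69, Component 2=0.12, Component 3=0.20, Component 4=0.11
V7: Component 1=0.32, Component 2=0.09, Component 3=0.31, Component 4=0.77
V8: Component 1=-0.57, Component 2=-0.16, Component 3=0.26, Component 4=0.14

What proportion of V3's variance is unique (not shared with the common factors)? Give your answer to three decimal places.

h² = 0.72² + 0.16² + (-0.20)² + 0.16² = 0.5184 + 0.0256 + 0.0400 + 0.0256 = 0.6096
Uniqueness u² = 1 − h² = 1 − 0.6096 = 0.3904

0.390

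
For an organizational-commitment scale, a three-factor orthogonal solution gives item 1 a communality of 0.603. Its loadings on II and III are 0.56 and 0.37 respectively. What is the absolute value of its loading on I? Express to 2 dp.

0.39

Under orthogonal rotation h² = Σλ², so λ_I² = h² − (0.4505) = 0.603 − 0.4505 = 0.1525.
|λ| = √0.1525 = 0.3905.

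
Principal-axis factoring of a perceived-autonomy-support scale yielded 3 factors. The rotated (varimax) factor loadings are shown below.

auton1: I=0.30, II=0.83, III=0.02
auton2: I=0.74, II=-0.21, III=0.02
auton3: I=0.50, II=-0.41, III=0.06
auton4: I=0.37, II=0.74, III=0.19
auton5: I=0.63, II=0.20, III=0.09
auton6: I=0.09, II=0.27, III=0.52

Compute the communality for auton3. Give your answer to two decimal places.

h² = 0.50² + (-0.41)² + 0.06² = 0.2500 + 0.1681 + 0.0036 = 0.4217

0.42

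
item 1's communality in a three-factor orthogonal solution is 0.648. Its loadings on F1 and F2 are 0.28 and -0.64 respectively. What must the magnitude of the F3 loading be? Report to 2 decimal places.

0.40

Under orthogonal rotation h² = Σλ², so λ_F3² = h² − (0.4880) = 0.648 − 0.4880 = 0.1600.
|λ| = √0.1600 = 0.4000.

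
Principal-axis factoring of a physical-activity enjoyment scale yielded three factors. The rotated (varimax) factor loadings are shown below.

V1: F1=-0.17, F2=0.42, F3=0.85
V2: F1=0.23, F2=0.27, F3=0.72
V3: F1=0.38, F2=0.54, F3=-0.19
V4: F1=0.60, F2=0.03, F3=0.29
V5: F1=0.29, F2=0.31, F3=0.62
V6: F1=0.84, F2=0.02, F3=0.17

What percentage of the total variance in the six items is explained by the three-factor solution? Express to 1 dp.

Communalities: 0.9278, 0.6442, 0.4721, 0.4450, 0.5646, 0.7349; Σh² = 3.7886.
Total variance with 6 standardized items is 6, so the solution explains 3.7886/6 = 0.6314 = 63.14%.

63.1%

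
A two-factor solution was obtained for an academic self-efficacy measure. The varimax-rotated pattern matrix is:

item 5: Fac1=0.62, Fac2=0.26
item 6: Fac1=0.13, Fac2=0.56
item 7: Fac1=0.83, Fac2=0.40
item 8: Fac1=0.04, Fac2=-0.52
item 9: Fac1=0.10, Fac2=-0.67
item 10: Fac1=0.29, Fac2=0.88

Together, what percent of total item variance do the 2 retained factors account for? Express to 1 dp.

53.7%

SS loadings by factor: 1.1859, 2.0349; total = 3.2208.
Total variance with 6 standardized items is 6, so the solution explains 3.2208/6 = 0.5368 = 53.68%.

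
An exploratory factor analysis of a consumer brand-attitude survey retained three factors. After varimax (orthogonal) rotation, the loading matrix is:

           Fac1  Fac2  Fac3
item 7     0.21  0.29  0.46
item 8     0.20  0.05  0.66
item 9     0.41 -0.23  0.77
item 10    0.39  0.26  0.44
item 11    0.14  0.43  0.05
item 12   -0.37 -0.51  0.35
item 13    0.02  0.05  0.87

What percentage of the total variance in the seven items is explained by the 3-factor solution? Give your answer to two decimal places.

Communalities: 0.3398, 0.4781, 0.8139, 0.4133, 0.2070, 0.5195, 0.7598; Σh² = 3.5314.
Total variance with 7 standardized items is 7, so the solution explains 3.5314/7 = 0.5045 = 50.45%.

50.45%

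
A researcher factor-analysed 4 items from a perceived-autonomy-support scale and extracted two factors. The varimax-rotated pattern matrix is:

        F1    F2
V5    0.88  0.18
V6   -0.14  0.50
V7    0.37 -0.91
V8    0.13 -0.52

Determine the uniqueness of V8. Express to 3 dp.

0.713

h² = 0.13² + (-0.52)² = 0.0169 + 0.2704 = 0.2873
Uniqueness u² = 1 − h² = 1 − 0.2873 = 0.7127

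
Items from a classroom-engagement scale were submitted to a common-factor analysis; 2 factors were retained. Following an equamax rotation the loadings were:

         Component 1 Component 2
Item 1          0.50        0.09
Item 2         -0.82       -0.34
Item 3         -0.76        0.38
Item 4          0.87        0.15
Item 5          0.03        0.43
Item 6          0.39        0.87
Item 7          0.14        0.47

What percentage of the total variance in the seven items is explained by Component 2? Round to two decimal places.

SS loadings for Component 2 = 0.09² + (-0.34)² + 0.38² + 0.15² + 0.43² + 0.87² + 0.47² = 1.4533
With 7 standardized items, total variance = 7. Proportion = 1.4533/7 = 0.2076 → 20.76%.

20.76%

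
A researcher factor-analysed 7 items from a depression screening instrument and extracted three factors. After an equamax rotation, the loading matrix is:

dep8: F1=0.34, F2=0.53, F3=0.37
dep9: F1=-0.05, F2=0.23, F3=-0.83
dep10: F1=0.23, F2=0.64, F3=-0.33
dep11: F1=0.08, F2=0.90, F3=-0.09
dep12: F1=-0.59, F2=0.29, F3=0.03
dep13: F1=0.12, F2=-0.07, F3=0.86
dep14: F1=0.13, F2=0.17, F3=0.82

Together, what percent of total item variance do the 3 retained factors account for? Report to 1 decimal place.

65.5%

Communalities: 0.5334, 0.7443, 0.5714, 0.8245, 0.4331, 0.7589, 0.7182; Σh² = 4.5838.
Total variance with 7 standardized items is 7, so the solution explains 4.5838/7 = 0.6548 = 65.48%.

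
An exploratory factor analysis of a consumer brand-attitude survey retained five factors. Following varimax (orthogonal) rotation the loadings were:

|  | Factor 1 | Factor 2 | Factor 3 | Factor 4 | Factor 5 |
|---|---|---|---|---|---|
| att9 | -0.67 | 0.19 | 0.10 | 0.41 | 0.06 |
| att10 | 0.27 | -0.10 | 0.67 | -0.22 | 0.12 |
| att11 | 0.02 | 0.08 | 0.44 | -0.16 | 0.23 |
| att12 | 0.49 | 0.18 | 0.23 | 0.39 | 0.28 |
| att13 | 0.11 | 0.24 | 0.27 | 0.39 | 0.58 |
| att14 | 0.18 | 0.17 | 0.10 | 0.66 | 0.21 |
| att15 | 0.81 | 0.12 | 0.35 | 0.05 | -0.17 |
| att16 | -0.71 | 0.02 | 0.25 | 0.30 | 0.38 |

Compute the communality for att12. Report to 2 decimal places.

h² = 0.49² + 0.18² + 0.23² + 0.39² + 0.28² = 0.2401 + 0.0324 + 0.0529 + 0.1521 + 0.0784 = 0.5559

0.56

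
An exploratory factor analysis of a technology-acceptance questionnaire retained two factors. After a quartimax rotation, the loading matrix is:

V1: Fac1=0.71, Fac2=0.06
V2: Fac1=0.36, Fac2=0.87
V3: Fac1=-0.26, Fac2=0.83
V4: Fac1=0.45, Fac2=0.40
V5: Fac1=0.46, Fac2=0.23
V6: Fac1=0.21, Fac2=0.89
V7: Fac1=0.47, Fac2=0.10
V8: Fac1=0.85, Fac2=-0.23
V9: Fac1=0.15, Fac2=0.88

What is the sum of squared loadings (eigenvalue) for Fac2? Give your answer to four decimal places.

SS loadings for Fac2 = 0.06² + 0.87² + 0.83² + 0.40² + 0.23² + 0.89² + 0.10² + (-0.23)² + 0.88² = 0.0036 + 0.7569 + 0.6889 + 0.1600 + 0.0529 + 0.7921 + 0.0100 + 0.0529 + 0.7744 = 3.2917

3.2917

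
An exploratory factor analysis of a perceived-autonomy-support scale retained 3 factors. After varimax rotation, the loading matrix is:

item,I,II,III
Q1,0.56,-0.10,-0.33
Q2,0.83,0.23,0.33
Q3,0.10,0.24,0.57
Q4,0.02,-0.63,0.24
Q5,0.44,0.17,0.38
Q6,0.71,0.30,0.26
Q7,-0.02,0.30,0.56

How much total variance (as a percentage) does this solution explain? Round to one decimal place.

SS loadings by factor: 1.7110, 0.7263, 1.1259; total = 3.5632.
Total variance with 7 standardized items is 7, so the solution explains 3.5632/7 = 0.5090 = 50.90%.

50.9%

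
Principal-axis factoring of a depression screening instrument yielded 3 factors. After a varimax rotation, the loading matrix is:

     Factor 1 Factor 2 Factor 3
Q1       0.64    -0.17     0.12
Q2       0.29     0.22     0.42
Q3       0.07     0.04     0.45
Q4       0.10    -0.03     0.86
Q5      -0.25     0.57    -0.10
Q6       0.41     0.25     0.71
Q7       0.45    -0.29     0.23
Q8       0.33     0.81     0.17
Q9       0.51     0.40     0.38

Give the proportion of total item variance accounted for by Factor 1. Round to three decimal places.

SS loadings for Factor 1 = 0.64² + 0.29² + 0.07² + 0.10² + (-0.25)² + 0.41² + 0.45² + 0.33² + 0.51² = 1.3107
Proportion of variance = 1.3107 / 9 = 0.1456.

0.146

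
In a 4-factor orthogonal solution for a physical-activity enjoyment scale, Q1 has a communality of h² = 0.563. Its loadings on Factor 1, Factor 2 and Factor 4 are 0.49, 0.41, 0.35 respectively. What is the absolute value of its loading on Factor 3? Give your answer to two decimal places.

0.18

Under orthogonal rotation h² = Σλ², so λ_Factor 3² = h² − (0.5307) = 0.563 − 0.5307 = 0.0323.
|λ| = √0.0323 = 0.1797.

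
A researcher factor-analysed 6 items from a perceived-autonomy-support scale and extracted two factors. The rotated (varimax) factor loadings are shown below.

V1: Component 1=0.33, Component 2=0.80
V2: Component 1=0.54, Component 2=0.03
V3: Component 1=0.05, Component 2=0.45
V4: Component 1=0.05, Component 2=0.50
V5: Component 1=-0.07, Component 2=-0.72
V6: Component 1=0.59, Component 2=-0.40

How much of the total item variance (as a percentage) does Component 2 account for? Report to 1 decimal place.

SS loadings for Component 2 = 0.80² + 0.03² + 0.45² + 0.50² + (-0.72)² + (-0.40)² = 1.7718
With 6 standardized items, total variance = 6. Proportion = 1.7718/6 = 0.2953 → 29.53%.

29.5%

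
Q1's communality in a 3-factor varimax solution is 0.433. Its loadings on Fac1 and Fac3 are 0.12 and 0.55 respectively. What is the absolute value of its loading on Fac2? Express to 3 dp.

0.341

Under orthogonal rotation h² = Σλ², so λ_Fac2² = h² − (0.3169) = 0.433 − 0.3169 = 0.1161.
|λ| = √0.1161 = 0.3407.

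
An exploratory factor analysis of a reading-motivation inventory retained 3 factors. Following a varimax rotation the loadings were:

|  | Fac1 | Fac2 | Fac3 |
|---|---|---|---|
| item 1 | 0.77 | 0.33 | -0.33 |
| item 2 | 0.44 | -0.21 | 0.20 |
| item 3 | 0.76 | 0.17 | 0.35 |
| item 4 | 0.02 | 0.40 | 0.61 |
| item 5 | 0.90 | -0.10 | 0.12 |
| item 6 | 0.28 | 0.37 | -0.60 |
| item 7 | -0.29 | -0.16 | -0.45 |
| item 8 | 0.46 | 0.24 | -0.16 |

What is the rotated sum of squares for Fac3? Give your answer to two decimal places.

1.25

SS loadings for Fac3 = (-0.33)² + 0.20² + 0.35² + 0.61² + 0.12² + (-0.60)² + (-0.45)² + (-0.16)² = 0.1089 + 0.0400 + 0.1225 + 0.3721 + 0.0144 + 0.3600 + 0.2025 + 0.0256 = 1.2460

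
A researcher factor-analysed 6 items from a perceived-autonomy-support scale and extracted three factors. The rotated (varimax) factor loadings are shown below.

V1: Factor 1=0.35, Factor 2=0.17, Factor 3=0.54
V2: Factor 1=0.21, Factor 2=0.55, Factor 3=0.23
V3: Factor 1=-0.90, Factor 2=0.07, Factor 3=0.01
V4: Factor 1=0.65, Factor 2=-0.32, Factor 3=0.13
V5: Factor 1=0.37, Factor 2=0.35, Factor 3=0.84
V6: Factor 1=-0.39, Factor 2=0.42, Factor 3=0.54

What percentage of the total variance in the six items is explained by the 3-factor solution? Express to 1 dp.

63.1%

SS loadings by factor: 1.6881, 0.7376, 1.3587; total = 3.7844.
Total variance with 6 standardized items is 6, so the solution explains 3.7844/6 = 0.6307 = 63.07%.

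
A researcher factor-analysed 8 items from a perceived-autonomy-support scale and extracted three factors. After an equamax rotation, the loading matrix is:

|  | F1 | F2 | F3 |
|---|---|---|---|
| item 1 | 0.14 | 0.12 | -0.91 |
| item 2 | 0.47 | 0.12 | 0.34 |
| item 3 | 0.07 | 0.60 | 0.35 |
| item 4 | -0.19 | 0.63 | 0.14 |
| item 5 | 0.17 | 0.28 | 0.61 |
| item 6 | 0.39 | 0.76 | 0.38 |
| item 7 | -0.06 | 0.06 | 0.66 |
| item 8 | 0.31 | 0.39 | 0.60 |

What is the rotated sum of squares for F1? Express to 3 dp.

SS loadings for F1 = 0.14² + 0.47² + 0.07² + (-0.19)² + 0.17² + 0.39² + (-0.06)² + 0.31² = 0.0196 + 0.2209 + 0.0049 + 0.0361 + 0.0289 + 0.1521 + 0.0036 + 0.0961 = 0.5622

0.562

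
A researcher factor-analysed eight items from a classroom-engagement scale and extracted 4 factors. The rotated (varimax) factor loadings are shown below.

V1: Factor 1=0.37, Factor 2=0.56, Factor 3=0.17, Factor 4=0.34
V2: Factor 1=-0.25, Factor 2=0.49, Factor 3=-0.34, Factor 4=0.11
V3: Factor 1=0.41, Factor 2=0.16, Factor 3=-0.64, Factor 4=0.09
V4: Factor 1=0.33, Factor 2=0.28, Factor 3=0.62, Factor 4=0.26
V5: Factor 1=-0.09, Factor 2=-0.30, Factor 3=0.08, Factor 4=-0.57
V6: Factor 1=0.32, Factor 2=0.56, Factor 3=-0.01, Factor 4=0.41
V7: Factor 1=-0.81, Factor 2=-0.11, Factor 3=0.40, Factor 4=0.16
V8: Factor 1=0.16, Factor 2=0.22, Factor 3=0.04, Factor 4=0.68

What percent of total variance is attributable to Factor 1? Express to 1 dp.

SS loadings for Factor 1 = 0.37² + (-0.25)² + 0.41² + 0.33² + (-0.09)² + 0.32² + (-0.81)² + 0.16² = 1.2686
With 8 standardized items, total variance = 8. Proportion = 1.2686/8 = 0.1586 → 15.86%.

15.9%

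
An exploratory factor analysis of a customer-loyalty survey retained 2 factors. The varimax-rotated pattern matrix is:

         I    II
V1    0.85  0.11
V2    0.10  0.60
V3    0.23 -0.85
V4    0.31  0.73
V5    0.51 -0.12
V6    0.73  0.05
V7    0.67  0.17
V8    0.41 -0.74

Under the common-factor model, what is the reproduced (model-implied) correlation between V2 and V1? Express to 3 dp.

r̂ = Σ λ_i·λ_j across factors = (0.10)(0.85) + (0.60)(0.11)
  = +0.0850 +0.0660 = 0.1510

0.151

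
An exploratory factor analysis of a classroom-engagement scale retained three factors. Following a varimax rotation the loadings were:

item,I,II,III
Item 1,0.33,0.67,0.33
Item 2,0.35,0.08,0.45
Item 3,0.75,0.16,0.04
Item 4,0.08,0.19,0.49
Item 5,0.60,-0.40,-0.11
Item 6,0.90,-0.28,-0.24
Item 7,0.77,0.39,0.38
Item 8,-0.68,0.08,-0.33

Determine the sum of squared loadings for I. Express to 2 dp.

3.03

SS loadings for I = 0.33² + 0.35² + 0.75² + 0.08² + 0.60² + 0.90² + 0.77² + (-0.68)² = 0.1089 + 0.1225 + 0.5625 + 0.0064 + 0.3600 + 0.8100 + 0.5929 + 0.4624 = 3.0256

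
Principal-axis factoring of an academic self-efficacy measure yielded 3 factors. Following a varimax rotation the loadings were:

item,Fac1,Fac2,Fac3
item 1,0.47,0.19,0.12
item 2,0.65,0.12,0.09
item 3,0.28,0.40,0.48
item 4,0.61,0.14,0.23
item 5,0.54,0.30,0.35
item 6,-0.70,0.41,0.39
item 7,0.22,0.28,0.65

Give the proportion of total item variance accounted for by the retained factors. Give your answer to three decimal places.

Communalities: 0.2714, 0.4450, 0.4688, 0.4446, 0.5041, 0.8102, 0.5493; Σh² = 3.4934.
Total variance with 7 standardized items is 7, so the solution explains 3.4934/7 = 0.4991.

0.499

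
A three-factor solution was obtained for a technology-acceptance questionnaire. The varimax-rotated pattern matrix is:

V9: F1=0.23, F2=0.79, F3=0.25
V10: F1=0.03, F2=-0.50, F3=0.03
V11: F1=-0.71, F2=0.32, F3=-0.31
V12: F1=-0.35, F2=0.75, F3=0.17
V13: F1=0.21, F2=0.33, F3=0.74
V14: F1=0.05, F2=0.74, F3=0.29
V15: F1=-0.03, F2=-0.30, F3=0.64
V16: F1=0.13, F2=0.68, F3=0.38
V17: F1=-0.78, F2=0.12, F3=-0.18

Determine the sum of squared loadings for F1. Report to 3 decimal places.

SS loadings for F1 = 0.23² + 0.03² + (-0.71)² + (-0.35)² + 0.21² + 0.05² + (-0.03)² + 0.13² + (-0.78)² = 0.0529 + 0.0009 + 0.5041 + 0.1225 + 0.0441 + 0.0025 + 0.0009 + 0.0169 + 0.6084 = 1.3532

1.353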